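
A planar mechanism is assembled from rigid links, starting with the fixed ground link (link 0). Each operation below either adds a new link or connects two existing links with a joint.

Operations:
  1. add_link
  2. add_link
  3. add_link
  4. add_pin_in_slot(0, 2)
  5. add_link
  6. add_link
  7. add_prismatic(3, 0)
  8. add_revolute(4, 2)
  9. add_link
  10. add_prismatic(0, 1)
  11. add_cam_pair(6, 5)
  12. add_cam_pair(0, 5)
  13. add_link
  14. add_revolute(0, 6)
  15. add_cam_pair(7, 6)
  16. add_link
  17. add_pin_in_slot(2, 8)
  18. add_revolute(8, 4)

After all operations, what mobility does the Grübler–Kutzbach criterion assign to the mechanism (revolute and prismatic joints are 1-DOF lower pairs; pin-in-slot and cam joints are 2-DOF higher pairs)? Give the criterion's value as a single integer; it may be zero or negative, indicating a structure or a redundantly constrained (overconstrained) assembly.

M = 9

L=1 J1=0 J2=0
add link → L=2 J1=0 J2=0
add link → L=3 J1=0 J2=0
add link → L=4 J1=0 J2=0
PS@0,2 dof=2 J2 → L=4 J1=0 J2=1
add link → L=5 J1=0 J2=1
add link → L=6 J1=0 J2=1
P@3,0 dof=1 J1 → L=6 J1=1 J2=1
R@4,2 dof=1 J1 → L=6 J1=2 J2=1
add link → L=7 J1=2 J2=1
P@0,1 dof=1 J1 → L=7 J1=3 J2=1
C@6,5 dof=2 J2 → L=7 J1=3 J2=2
C@0,5 dof=2 J2 → L=7 J1=3 J2=3
add link → L=8 J1=3 J2=3
R@0,6 dof=1 J1 → L=8 J1=4 J2=3
C@7,6 dof=2 J2 → L=8 J1=4 J2=4
add link → L=9 J1=4 J2=4
PS@2,8 dof=2 J2 → L=9 J1=4 J2=5
R@8,4 dof=1 J1 → L=9 J1=5 J2=5
M=3(L−1)−2J1−J2=3·8−2·5−5=9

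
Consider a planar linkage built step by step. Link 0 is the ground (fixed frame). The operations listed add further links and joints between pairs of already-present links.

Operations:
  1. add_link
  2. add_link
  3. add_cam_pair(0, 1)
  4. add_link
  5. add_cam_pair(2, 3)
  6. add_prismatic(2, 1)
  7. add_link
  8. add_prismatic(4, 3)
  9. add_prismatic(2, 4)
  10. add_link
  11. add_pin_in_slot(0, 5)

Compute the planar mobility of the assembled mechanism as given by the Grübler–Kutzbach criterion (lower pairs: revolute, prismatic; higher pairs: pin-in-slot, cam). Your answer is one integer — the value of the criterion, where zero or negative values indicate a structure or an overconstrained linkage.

ground; <1,0,0>
#1 <2,0,0>
#2 <3,0,0>
C:0↔1 J2 <3,0,1>
#3 <4,0,1>
C:2↔3 J2 <4,0,2>
P:2↔1 J1 <4,1,2>
#4 <5,1,2>
P:4↔3 J1 <5,2,2>
P:2↔4 J1 <5,3,2>
#5 <6,3,2>
PS:0↔5 J2 <6,3,3>
3×5 − 2×3 − 1×3 = 6

M = 6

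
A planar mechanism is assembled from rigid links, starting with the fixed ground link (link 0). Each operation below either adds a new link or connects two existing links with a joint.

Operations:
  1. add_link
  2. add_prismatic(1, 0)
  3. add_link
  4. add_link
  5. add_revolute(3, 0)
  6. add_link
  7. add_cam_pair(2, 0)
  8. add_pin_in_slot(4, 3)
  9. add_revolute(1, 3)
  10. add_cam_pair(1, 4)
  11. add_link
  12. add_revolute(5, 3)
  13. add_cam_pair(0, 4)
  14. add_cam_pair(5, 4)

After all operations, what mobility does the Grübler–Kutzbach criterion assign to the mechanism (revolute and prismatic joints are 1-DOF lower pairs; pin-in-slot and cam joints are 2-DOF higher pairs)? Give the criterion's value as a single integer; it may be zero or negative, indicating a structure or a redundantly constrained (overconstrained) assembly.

L=1 J1=0 J2=0
add link → L=2 J1=0 J2=0
P@1,0 dof=1 J1 → L=2 J1=1 J2=0
add link → L=3 J1=1 J2=0
add link → L=4 J1=1 J2=0
R@3,0 dof=1 J1 → L=4 J1=2 J2=0
add link → L=5 J1=2 J2=0
C@2,0 dof=2 J2 → L=5 J1=2 J2=1
PS@4,3 dof=2 J2 → L=5 J1=2 J2=2
R@1,3 dof=1 J1 → L=5 J1=3 J2=2
C@1,4 dof=2 J2 → L=5 J1=3 J2=3
add link → L=6 J1=3 J2=3
R@5,3 dof=1 J1 → L=6 J1=4 J2=3
C@0,4 dof=2 J2 → L=6 J1=4 J2=4
C@5,4 dof=2 J2 → L=6 J1=4 J2=5
M=3(L−1)−2J1−J2=3·5−2·4−5=2

M = 2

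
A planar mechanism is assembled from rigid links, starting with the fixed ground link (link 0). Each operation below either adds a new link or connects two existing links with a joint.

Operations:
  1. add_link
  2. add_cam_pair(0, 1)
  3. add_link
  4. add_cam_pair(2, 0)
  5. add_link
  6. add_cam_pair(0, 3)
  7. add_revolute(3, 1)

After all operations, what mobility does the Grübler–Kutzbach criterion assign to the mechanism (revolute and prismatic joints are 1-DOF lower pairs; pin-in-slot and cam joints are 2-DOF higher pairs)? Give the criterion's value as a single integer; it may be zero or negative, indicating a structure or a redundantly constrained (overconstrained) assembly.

M = 4

link 0 = ground. State L|J1|J2 = 1|0|0
+link1  2|0|0
C(0,1) f=2→J2  2|0|1
+link2  3|0|1
C(2,0) f=2→J2  3|0|2
+link3  4|0|2
C(0,3) f=2→J2  4|0|3
R(3,1) f=1→J1  4|1|3
M = 3(4−1)−2·1−3 = 9−2−3 = 4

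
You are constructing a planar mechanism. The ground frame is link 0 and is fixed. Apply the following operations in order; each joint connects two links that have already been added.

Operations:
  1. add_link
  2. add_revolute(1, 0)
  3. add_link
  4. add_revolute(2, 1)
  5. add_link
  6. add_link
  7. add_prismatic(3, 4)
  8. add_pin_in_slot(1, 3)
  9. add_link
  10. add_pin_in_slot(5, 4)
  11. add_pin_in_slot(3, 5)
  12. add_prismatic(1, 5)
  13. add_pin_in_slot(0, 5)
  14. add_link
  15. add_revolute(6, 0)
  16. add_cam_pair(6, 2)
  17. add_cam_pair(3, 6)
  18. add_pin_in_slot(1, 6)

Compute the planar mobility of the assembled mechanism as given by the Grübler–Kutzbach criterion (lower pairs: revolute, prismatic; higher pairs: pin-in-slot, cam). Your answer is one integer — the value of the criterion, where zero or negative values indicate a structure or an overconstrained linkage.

[1;0;0] (link 0 is ground)
L+ [2;0;0]
R(1,0)∈J1 [2;1;0]
L+ [3;1;0]
R(2,1)∈J1 [3;2;0]
L+ [4;2;0]
L+ [5;2;0]
P(3,4)∈J1 [5;3;0]
PS(1,3)∈J2 [5;3;1]
L+ [6;3;1]
PS(5,4)∈J2 [6;3;2]
PS(3,5)∈J2 [6;3;3]
P(1,5)∈J1 [6;4;3]
PS(0,5)∈J2 [6;4;4]
L+ [7;4;4]
R(6,0)∈J1 [7;5;4]
C(6,2)∈J2 [7;5;5]
C(3,6)∈J2 [7;5;6]
PS(1,6)∈J2 [7;5;7]
mobility = 18 − 10 − 7 = 1

M = 1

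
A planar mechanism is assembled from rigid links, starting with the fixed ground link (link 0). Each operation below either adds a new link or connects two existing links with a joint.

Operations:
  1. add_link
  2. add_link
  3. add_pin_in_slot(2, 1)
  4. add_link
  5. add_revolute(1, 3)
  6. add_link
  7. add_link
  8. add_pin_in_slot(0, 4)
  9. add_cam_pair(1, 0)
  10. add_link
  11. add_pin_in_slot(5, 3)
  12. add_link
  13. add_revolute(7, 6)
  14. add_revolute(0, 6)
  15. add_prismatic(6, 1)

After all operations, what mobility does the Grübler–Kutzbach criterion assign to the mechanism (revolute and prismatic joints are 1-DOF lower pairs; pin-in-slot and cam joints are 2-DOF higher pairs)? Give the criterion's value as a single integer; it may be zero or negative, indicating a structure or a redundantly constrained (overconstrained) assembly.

M = 9

L=1 J1=0 J2=0
add link → L=2 J1=0 J2=0
add link → L=3 J1=0 J2=0
PS@2,1 dof=2 J2 → L=3 J1=0 J2=1
add link → L=4 J1=0 J2=1
R@1,3 dof=1 J1 → L=4 J1=1 J2=1
add link → L=5 J1=1 J2=1
add link → L=6 J1=1 J2=1
PS@0,4 dof=2 J2 → L=6 J1=1 J2=2
C@1,0 dof=2 J2 → L=6 J1=1 J2=3
add link → L=7 J1=1 J2=3
PS@5,3 dof=2 J2 → L=7 J1=1 J2=4
add link → L=8 J1=1 J2=4
R@7,6 dof=1 J1 → L=8 J1=2 J2=4
R@0,6 dof=1 J1 → L=8 J1=3 J2=4
P@6,1 dof=1 J1 → L=8 J1=4 J2=4
M=3(L−1)−2J1−J2=3·7−2·4−4=9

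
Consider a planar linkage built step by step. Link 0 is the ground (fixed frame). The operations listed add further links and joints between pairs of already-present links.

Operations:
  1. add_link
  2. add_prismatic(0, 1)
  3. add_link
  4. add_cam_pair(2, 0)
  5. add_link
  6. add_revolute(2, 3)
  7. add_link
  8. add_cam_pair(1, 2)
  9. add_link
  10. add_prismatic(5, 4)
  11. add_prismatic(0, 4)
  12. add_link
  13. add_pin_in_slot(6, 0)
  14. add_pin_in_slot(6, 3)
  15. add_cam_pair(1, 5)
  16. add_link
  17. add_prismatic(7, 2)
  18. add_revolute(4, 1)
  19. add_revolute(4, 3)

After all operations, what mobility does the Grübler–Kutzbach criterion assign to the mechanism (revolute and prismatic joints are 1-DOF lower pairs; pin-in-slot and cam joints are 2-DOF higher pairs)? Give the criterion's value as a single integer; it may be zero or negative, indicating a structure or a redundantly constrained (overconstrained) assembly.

L=1 J1=0 J2=0
add link → L=2 J1=0 J2=0
P@0,1 dof=1 J1 → L=2 J1=1 J2=0
add link → L=3 J1=1 J2=0
C@2,0 dof=2 J2 → L=3 J1=1 J2=1
add link → L=4 J1=1 J2=1
R@2,3 dof=1 J1 → L=4 J1=2 J2=1
add link → L=5 J1=2 J2=1
C@1,2 dof=2 J2 → L=5 J1=2 J2=2
add link → L=6 J1=2 J2=2
P@5,4 dof=1 J1 → L=6 J1=3 J2=2
P@0,4 dof=1 J1 → L=6 J1=4 J2=2
add link → L=7 J1=4 J2=2
PS@6,0 dof=2 J2 → L=7 J1=4 J2=3
PS@6,3 dof=2 J2 → L=7 J1=4 J2=4
C@1,5 dof=2 J2 → L=7 J1=4 J2=5
add link → L=8 J1=4 J2=5
P@7,2 dof=1 J1 → L=8 J1=5 J2=5
R@4,1 dof=1 J1 → L=8 J1=6 J2=5
R@4,3 dof=1 J1 → L=8 J1=7 J2=5
M=3(L−1)−2J1−J2=3·7−2·7−5=2

M = 2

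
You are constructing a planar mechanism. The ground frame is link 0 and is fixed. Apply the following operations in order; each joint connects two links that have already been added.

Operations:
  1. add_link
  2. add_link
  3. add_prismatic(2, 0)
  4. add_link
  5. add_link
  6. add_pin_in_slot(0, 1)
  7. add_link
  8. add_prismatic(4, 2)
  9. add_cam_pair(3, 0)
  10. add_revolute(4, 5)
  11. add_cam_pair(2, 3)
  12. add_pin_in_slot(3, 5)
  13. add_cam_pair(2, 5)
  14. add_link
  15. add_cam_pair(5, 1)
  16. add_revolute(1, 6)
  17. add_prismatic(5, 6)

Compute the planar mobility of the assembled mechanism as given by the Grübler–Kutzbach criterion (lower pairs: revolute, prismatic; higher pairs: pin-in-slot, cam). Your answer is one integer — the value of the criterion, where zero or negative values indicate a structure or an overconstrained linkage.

M = 2

[1;0;0] (link 0 is ground)
L+ [2;0;0]
L+ [3;0;0]
P(2,0)∈J1 [3;1;0]
L+ [4;1;0]
L+ [5;1;0]
PS(0,1)∈J2 [5;1;1]
L+ [6;1;1]
P(4,2)∈J1 [6;2;1]
C(3,0)∈J2 [6;2;2]
R(4,5)∈J1 [6;3;2]
C(2,3)∈J2 [6;3;3]
PS(3,5)∈J2 [6;3;4]
C(2,5)∈J2 [6;3;5]
L+ [7;3;5]
C(5,1)∈J2 [7;3;6]
R(1,6)∈J1 [7;4;6]
P(5,6)∈J1 [7;5;6]
mobility = 18 − 10 − 6 = 2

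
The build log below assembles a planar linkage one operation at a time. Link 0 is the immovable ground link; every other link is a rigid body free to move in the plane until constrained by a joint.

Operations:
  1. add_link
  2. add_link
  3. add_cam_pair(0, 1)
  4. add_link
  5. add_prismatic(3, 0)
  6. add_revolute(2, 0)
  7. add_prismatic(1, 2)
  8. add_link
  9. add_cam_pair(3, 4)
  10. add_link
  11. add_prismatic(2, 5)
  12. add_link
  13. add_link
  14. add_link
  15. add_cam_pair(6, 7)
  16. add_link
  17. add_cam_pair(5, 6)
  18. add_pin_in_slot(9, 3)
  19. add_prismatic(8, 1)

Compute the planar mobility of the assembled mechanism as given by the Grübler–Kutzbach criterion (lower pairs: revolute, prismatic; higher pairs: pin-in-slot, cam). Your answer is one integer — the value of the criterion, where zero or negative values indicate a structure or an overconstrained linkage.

link 0 = ground. State L|J1|J2 = 1|0|0
+link1  2|0|0
+link2  3|0|0
C(0,1) f=2→J2  3|0|1
+link3  4|0|1
P(3,0) f=1→J1  4|1|1
R(2,0) f=1→J1  4|2|1
P(1,2) f=1→J1  4|3|1
+link4  5|3|1
C(3,4) f=2→J2  5|3|2
+link5  6|3|2
P(2,5) f=1→J1  6|4|2
+link6  7|4|2
+link7  8|4|2
+link8  9|4|2
C(6,7) f=2→J2  9|4|3
+link9  10|4|3
C(5,6) f=2→J2  10|4|4
PS(9,3) f=2→J2  10|4|5
P(8,1) f=1→J1  10|5|5
M = 3(10−1)−2·5−5 = 27−10−5 = 12

M = 12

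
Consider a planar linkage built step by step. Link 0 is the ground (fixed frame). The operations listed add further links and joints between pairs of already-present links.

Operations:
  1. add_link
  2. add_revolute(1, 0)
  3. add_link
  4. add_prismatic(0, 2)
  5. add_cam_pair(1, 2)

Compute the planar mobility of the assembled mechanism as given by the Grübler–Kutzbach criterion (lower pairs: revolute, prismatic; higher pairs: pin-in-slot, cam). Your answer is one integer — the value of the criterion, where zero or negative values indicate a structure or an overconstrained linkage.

(L,J1,J2)=(1,0,0); link0 fixed
link1: (2,0,0)
R 1-0 [J1]: (2,1,0)
link2: (3,1,0)
P 0-2 [J1]: (3,2,0)
C 1-2 [J2]: (3,2,1)
Grübler: 3·2 − 2·2 − 1 = 1

M = 1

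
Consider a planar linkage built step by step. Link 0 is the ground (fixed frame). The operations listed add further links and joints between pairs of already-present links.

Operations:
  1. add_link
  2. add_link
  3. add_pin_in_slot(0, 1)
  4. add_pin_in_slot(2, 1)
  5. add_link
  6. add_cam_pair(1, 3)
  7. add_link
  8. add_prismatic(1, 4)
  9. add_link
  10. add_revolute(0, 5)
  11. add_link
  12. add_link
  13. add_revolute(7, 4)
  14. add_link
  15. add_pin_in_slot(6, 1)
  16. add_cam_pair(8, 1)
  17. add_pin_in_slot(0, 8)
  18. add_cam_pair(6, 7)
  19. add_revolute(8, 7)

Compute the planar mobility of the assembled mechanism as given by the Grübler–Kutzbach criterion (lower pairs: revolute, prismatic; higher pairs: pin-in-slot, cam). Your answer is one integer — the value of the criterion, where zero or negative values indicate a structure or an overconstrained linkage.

M = 9

[1;0;0] (link 0 is ground)
L+ [2;0;0]
L+ [3;0;0]
PS(0,1)∈J2 [3;0;1]
PS(2,1)∈J2 [3;0;2]
L+ [4;0;2]
C(1,3)∈J2 [4;0;3]
L+ [5;0;3]
P(1,4)∈J1 [5;1;3]
L+ [6;1;3]
R(0,5)∈J1 [6;2;3]
L+ [7;2;3]
L+ [8;2;3]
R(7,4)∈J1 [8;3;3]
L+ [9;3;3]
PS(6,1)∈J2 [9;3;4]
C(8,1)∈J2 [9;3;5]
PS(0,8)∈J2 [9;3;6]
C(6,7)∈J2 [9;3;7]
R(8,7)∈J1 [9;4;7]
mobility = 24 − 8 − 7 = 9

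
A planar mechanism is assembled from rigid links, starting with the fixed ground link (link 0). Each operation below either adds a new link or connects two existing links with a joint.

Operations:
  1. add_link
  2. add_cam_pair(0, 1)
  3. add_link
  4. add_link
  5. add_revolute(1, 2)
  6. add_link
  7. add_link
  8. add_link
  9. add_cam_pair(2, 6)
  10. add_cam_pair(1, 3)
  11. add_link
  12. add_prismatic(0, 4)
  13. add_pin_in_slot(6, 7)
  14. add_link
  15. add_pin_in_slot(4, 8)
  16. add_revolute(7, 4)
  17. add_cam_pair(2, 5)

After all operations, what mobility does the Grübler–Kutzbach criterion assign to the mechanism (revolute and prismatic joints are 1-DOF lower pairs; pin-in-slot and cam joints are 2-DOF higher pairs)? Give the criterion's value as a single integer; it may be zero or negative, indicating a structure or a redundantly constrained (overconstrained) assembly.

(L,J1,J2)=(1,0,0); link0 fixed
link1: (2,0,0)
C 0-1 [J2]: (2,0,1)
link2: (3,0,1)
link3: (4,0,1)
R 1-2 [J1]: (4,1,1)
link4: (5,1,1)
link5: (6,1,1)
link6: (7,1,1)
C 2-6 [J2]: (7,1,2)
C 1-3 [J2]: (7,1,3)
link7: (8,1,3)
P 0-4 [J1]: (8,2,3)
PS 6-7 [J2]: (8,2,4)
link8: (9,2,4)
PS 4-8 [J2]: (9,2,5)
R 7-4 [J1]: (9,3,5)
C 2-5 [J2]: (9,3,6)
Grübler: 3·8 − 2·3 − 6 = 12

M = 12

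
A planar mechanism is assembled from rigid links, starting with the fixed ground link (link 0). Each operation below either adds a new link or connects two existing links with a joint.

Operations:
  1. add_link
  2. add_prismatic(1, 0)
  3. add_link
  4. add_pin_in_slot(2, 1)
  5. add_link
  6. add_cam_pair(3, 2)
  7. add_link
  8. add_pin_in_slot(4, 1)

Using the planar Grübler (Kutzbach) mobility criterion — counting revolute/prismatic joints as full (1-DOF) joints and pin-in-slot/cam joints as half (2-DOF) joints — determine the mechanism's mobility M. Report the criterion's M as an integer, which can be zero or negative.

ground; <1,0,0>
#1 <2,0,0>
P:1↔0 J1 <2,1,0>
#2 <3,1,0>
PS:2↔1 J2 <3,1,1>
#3 <4,1,1>
C:3↔2 J2 <4,1,2>
#4 <5,1,2>
PS:4↔1 J2 <5,1,3>
3×4 − 2×1 − 1×3 = 7

M = 7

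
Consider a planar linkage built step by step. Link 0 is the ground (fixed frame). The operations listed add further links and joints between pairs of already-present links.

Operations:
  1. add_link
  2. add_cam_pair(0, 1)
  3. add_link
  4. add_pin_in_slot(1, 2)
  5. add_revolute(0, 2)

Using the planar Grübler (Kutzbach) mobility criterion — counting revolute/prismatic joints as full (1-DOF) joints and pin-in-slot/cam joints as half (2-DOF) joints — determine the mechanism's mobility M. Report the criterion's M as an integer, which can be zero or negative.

M = 2

[1;0;0] (link 0 is ground)
L+ [2;0;0]
C(0,1)∈J2 [2;0;1]
L+ [3;0;1]
PS(1,2)∈J2 [3;0;2]
R(0,2)∈J1 [3;1;2]
mobility = 6 − 2 − 2 = 2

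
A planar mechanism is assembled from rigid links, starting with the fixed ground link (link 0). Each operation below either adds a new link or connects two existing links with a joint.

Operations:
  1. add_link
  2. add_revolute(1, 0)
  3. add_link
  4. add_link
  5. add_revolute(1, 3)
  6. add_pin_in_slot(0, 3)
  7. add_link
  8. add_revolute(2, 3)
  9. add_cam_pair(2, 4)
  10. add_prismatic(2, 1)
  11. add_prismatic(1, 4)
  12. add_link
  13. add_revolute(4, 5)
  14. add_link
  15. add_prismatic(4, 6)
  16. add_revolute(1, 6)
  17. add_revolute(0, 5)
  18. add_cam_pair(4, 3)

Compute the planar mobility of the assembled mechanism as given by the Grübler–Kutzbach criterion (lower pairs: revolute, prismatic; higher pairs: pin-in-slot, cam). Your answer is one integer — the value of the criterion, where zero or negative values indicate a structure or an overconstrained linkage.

M = -3

L=1 J1=0 J2=0
add link → L=2 J1=0 J2=0
R@1,0 dof=1 J1 → L=2 J1=1 J2=0
add link → L=3 J1=1 J2=0
add link → L=4 J1=1 J2=0
R@1,3 dof=1 J1 → L=4 J1=2 J2=0
PS@0,3 dof=2 J2 → L=4 J1=2 J2=1
add link → L=5 J1=2 J2=1
R@2,3 dof=1 J1 → L=5 J1=3 J2=1
C@2,4 dof=2 J2 → L=5 J1=3 J2=2
P@2,1 dof=1 J1 → L=5 J1=4 J2=2
P@1,4 dof=1 J1 → L=5 J1=5 J2=2
add link → L=6 J1=5 J2=2
R@4,5 dof=1 J1 → L=6 J1=6 J2=2
add link → L=7 J1=6 J2=2
P@4,6 dof=1 J1 → L=7 J1=7 J2=2
R@1,6 dof=1 J1 → L=7 J1=8 J2=2
R@0,5 dof=1 J1 → L=7 J1=9 J2=2
C@4,3 dof=2 J2 → L=7 J1=9 J2=3
M=3(L−1)−2J1−J2=3·6−2·9−3=-3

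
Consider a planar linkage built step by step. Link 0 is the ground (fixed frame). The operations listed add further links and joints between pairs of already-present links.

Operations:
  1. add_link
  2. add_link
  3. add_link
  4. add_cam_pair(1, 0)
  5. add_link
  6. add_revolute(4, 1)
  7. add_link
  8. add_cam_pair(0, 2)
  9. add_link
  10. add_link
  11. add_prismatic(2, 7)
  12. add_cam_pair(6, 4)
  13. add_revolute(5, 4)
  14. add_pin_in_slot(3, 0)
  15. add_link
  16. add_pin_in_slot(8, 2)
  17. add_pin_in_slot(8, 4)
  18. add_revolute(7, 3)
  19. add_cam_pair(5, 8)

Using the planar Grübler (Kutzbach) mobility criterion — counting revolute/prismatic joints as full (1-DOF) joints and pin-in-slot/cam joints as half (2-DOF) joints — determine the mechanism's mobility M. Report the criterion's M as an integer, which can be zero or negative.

M = 9

(L,J1,J2)=(1,0,0); link0 fixed
link1: (2,0,0)
link2: (3,0,0)
link3: (4,0,0)
C 1-0 [J2]: (4,0,1)
link4: (5,0,1)
R 4-1 [J1]: (5,1,1)
link5: (6,1,1)
C 0-2 [J2]: (6,1,2)
link6: (7,1,2)
link7: (8,1,2)
P 2-7 [J1]: (8,2,2)
C 6-4 [J2]: (8,2,3)
R 5-4 [J1]: (8,3,3)
PS 3-0 [J2]: (8,3,4)
link8: (9,3,4)
PS 8-2 [J2]: (9,3,5)
PS 8-4 [J2]: (9,3,6)
R 7-3 [J1]: (9,4,6)
C 5-8 [J2]: (9,4,7)
Grübler: 3·8 − 2·4 − 7 = 9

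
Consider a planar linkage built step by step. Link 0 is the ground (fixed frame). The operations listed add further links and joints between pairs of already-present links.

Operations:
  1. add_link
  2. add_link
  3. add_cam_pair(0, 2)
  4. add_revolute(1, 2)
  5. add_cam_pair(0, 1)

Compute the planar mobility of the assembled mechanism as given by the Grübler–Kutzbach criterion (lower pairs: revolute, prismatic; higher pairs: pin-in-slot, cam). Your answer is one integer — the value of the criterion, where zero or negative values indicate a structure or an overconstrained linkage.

[1;0;0] (link 0 is ground)
L+ [2;0;0]
L+ [3;0;0]
C(0,2)∈J2 [3;0;1]
R(1,2)∈J1 [3;1;1]
C(0,1)∈J2 [3;1;2]
mobility = 6 − 2 − 2 = 2

M = 2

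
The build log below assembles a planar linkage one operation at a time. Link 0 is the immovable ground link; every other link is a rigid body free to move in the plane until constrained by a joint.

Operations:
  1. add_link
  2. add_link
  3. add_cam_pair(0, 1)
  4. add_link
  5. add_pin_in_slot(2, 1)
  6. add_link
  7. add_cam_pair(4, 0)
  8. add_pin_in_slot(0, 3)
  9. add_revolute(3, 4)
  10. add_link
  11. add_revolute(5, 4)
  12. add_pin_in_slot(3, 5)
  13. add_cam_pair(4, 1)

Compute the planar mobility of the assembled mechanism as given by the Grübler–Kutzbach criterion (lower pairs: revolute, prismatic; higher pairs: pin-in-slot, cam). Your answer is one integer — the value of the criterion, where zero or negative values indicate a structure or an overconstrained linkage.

[1;0;0] (link 0 is ground)
L+ [2;0;0]
L+ [3;0;0]
C(0,1)∈J2 [3;0;1]
L+ [4;0;1]
PS(2,1)∈J2 [4;0;2]
L+ [5;0;2]
C(4,0)∈J2 [5;0;3]
PS(0,3)∈J2 [5;0;4]
R(3,4)∈J1 [5;1;4]
L+ [6;1;4]
R(5,4)∈J1 [6;2;4]
PS(3,5)∈J2 [6;2;5]
C(4,1)∈J2 [6;2;6]
mobility = 15 − 4 − 6 = 5

M = 5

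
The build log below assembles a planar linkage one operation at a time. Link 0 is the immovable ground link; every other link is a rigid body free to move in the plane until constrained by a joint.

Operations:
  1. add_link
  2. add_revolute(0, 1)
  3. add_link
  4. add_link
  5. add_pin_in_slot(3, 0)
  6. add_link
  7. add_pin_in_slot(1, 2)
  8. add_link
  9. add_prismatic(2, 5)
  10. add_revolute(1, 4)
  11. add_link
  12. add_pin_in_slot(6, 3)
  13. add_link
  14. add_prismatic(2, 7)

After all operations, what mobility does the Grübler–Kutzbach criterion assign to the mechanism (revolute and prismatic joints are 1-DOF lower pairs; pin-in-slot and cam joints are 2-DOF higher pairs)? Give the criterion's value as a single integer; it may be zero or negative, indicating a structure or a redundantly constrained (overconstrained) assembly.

M = 10

link 0 = ground. State L|J1|J2 = 1|0|0
+link1  2|0|0
R(0,1) f=1→J1  2|1|0
+link2  3|1|0
+link3  4|1|0
PS(3,0) f=2→J2  4|1|1
+link4  5|1|1
PS(1,2) f=2→J2  5|1|2
+link5  6|1|2
P(2,5) f=1→J1  6|2|2
R(1,4) f=1→J1  6|3|2
+link6  7|3|2
PS(6,3) f=2→J2  7|3|3
+link7  8|3|3
P(2,7) f=1→J1  8|4|3
M = 3(8−1)−2·4−3 = 21−8−3 = 10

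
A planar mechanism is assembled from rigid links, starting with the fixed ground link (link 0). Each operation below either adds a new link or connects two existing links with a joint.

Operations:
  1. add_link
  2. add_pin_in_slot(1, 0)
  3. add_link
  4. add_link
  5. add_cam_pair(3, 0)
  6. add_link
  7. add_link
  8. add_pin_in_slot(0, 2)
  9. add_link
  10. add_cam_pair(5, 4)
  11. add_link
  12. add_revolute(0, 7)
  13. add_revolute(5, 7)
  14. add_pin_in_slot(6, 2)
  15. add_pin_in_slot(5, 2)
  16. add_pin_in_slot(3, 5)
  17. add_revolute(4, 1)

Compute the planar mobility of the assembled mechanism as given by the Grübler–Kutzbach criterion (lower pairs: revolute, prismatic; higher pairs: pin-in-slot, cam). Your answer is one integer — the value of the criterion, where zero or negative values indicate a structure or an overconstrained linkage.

(L,J1,J2)=(1,0,0); link0 fixed
link1: (2,0,0)
PS 1-0 [J2]: (2,0,1)
link2: (3,0,1)
link3: (4,0,1)
C 3-0 [J2]: (4,0,2)
link4: (5,0,2)
link5: (6,0,2)
PS 0-2 [J2]: (6,0,3)
link6: (7,0,3)
C 5-4 [J2]: (7,0,4)
link7: (8,0,4)
R 0-7 [J1]: (8,1,4)
R 5-7 [J1]: (8,2,4)
PS 6-2 [J2]: (8,2,5)
PS 5-2 [J2]: (8,2,6)
PS 3-5 [J2]: (8,2,7)
R 4-1 [J1]: (8,3,7)
Grübler: 3·7 − 2·3 − 7 = 8

M = 8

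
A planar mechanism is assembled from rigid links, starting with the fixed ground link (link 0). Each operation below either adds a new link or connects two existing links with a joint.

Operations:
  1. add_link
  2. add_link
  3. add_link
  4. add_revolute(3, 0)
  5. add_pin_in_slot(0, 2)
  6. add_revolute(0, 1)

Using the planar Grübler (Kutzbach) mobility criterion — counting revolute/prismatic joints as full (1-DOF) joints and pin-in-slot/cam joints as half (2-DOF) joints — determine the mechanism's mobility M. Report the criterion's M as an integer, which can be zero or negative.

(L,J1,J2)=(1,0,0); link0 fixed
link1: (2,0,0)
link2: (3,0,0)
link3: (4,0,0)
R 3-0 [J1]: (4,1,0)
PS 0-2 [J2]: (4,1,1)
R 0-1 [J1]: (4,2,1)
Grübler: 3·3 − 2·2 − 1 = 4

M = 4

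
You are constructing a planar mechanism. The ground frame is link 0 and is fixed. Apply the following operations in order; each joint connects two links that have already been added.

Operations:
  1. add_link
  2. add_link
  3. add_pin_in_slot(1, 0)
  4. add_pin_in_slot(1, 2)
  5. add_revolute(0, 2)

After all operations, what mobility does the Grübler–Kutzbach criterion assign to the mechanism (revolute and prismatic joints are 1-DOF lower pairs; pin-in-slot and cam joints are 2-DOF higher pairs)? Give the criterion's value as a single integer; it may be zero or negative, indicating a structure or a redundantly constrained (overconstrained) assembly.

ground; <1,0,0>
#1 <2,0,0>
#2 <3,0,0>
PS:1↔0 J2 <3,0,1>
PS:1↔2 J2 <3,0,2>
R:0↔2 J1 <3,1,2>
3×2 − 2×1 − 1×2 = 2

M = 2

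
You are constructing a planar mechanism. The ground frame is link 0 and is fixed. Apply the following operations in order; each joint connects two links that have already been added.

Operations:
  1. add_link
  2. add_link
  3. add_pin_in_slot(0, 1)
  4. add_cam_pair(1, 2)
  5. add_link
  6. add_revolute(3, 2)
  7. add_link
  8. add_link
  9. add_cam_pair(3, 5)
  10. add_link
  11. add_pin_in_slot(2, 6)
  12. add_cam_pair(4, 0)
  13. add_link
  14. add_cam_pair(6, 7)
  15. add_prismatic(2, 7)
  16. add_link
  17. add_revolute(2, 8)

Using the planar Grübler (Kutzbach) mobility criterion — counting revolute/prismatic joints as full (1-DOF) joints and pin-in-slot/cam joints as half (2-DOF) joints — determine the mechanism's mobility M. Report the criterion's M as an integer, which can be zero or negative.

(L,J1,J2)=(1,0,0); link0 fixed
link1: (2,0,0)
link2: (3,0,0)
PS 0-1 [J2]: (3,0,1)
C 1-2 [J2]: (3,0,2)
link3: (4,0,2)
R 3-2 [J1]: (4,1,2)
link4: (5,1,2)
link5: (6,1,2)
C 3-5 [J2]: (6,1,3)
link6: (7,1,3)
PS 2-6 [J2]: (7,1,4)
C 4-0 [J2]: (7,1,5)
link7: (8,1,5)
C 6-7 [J2]: (8,1,6)
P 2-7 [J1]: (8,2,6)
link8: (9,2,6)
R 2-8 [J1]: (9,3,6)
Grübler: 3·8 − 2·3 − 6 = 12

M = 12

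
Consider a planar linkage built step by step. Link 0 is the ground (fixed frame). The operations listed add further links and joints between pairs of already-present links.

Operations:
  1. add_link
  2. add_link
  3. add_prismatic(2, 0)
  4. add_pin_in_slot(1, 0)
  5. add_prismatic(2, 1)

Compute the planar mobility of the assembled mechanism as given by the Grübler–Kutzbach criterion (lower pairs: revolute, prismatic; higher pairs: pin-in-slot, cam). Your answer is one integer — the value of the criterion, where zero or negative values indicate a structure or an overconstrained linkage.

L=1 J1=0 J2=0
add link → L=2 J1=0 J2=0
add link → L=3 J1=0 J2=0
P@2,0 dof=1 J1 → L=3 J1=1 J2=0
PS@1,0 dof=2 J2 → L=3 J1=1 J2=1
P@2,1 dof=1 J1 → L=3 J1=2 J2=1
M=3(L−1)−2J1−J2=3·2−2·2−1=1

M = 1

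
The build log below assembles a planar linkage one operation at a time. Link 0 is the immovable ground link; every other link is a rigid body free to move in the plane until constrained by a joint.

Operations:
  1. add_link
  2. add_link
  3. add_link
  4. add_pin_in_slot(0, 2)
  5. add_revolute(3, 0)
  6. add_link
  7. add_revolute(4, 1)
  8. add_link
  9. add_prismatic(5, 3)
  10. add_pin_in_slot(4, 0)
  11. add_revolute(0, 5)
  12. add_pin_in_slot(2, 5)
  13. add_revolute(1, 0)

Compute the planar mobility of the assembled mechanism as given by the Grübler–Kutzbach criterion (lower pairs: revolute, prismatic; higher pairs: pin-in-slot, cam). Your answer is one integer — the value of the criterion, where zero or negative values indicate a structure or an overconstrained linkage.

M = 2

[1;0;0] (link 0 is ground)
L+ [2;0;0]
L+ [3;0;0]
L+ [4;0;0]
PS(0,2)∈J2 [4;0;1]
R(3,0)∈J1 [4;1;1]
L+ [5;1;1]
R(4,1)∈J1 [5;2;1]
L+ [6;2;1]
P(5,3)∈J1 [6;3;1]
PS(4,0)∈J2 [6;3;2]
R(0,5)∈J1 [6;4;2]
PS(2,5)∈J2 [6;4;3]
R(1,0)∈J1 [6;5;3]
mobility = 15 − 10 − 3 = 2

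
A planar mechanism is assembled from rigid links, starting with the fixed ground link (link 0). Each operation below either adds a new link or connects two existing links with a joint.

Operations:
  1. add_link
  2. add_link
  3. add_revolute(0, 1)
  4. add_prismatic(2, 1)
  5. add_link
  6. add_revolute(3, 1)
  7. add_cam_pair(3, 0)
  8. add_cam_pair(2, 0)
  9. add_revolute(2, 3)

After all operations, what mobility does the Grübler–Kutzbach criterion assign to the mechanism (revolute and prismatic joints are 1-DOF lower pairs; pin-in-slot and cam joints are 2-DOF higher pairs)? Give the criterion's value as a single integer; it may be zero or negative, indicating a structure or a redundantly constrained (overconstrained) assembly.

[1;0;0] (link 0 is ground)
L+ [2;0;0]
L+ [3;0;0]
R(0,1)∈J1 [3;1;0]
P(2,1)∈J1 [3;2;0]
L+ [4;2;0]
R(3,1)∈J1 [4;3;0]
C(3,0)∈J2 [4;3;1]
C(2,0)∈J2 [4;3;2]
R(2,3)∈J1 [4;4;2]
mobility = 9 − 8 − 2 = -1

M = -1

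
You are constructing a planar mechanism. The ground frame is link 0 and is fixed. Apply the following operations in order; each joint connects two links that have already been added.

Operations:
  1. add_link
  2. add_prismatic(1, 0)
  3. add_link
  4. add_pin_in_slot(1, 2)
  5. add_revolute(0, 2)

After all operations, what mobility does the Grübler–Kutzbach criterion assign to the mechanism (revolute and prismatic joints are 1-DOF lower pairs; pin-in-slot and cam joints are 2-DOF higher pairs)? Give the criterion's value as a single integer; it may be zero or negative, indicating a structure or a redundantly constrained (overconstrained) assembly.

M = 1

link 0 = ground. State L|J1|J2 = 1|0|0
+link1  2|0|0
P(1,0) f=1→J1  2|1|0
+link2  3|1|0
PS(1,2) f=2→J2  3|1|1
R(0,2) f=1→J1  3|2|1
M = 3(3−1)−2·2−1 = 6−4−1 = 1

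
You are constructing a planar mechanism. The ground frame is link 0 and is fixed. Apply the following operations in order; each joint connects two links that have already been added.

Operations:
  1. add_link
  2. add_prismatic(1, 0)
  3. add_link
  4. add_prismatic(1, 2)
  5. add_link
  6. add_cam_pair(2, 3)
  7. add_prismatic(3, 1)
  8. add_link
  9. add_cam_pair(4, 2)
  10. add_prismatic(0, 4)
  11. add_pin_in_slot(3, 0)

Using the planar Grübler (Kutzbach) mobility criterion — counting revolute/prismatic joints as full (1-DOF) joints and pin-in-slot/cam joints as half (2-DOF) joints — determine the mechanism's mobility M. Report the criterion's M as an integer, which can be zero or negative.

M = 1

(L,J1,J2)=(1,0,0); link0 fixed
link1: (2,0,0)
P 1-0 [J1]: (2,1,0)
link2: (3,1,0)
P 1-2 [J1]: (3,2,0)
link3: (4,2,0)
C 2-3 [J2]: (4,2,1)
P 3-1 [J1]: (4,3,1)
link4: (5,3,1)
C 4-2 [J2]: (5,3,2)
P 0-4 [J1]: (5,4,2)
PS 3-0 [J2]: (5,4,3)
Grübler: 3·4 − 2·4 − 3 = 1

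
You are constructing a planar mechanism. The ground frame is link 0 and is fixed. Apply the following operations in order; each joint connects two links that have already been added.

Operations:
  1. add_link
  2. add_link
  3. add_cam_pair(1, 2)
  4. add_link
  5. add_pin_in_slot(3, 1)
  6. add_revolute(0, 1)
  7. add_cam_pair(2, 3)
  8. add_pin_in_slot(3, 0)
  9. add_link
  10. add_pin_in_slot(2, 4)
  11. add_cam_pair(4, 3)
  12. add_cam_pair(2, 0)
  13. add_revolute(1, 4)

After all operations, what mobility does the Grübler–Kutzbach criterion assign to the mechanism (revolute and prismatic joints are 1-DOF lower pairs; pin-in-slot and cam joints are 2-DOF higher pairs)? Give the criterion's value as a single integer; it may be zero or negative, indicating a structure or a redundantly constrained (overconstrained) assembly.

M = 1

(L,J1,J2)=(1,0,0); link0 fixed
link1: (2,0,0)
link2: (3,0,0)
C 1-2 [J2]: (3,0,1)
link3: (4,0,1)
PS 3-1 [J2]: (4,0,2)
R 0-1 [J1]: (4,1,2)
C 2-3 [J2]: (4,1,3)
PS 3-0 [J2]: (4,1,4)
link4: (5,1,4)
PS 2-4 [J2]: (5,1,5)
C 4-3 [J2]: (5,1,6)
C 2-0 [J2]: (5,1,7)
R 1-4 [J1]: (5,2,7)
Grübler: 3·4 − 2·2 − 7 = 1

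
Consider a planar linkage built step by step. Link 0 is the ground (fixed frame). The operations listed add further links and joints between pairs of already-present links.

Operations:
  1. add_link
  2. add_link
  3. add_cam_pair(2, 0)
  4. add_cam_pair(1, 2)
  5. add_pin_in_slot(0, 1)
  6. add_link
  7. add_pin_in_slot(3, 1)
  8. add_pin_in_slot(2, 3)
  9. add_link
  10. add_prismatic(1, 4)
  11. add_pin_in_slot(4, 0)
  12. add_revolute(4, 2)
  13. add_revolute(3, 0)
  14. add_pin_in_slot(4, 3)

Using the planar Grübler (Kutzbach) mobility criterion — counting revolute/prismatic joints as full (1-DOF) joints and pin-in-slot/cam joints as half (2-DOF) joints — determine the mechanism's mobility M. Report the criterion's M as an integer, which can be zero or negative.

M = -1

[1;0;0] (link 0 is ground)
L+ [2;0;0]
L+ [3;0;0]
C(2,0)∈J2 [3;0;1]
C(1,2)∈J2 [3;0;2]
PS(0,1)∈J2 [3;0;3]
L+ [4;0;3]
PS(3,1)∈J2 [4;0;4]
PS(2,3)∈J2 [4;0;5]
L+ [5;0;5]
P(1,4)∈J1 [5;1;5]
PS(4,0)∈J2 [5;1;6]
R(4,2)∈J1 [5;2;6]
R(3,0)∈J1 [5;3;6]
PS(4,3)∈J2 [5;3;7]
mobility = 12 − 6 − 7 = -1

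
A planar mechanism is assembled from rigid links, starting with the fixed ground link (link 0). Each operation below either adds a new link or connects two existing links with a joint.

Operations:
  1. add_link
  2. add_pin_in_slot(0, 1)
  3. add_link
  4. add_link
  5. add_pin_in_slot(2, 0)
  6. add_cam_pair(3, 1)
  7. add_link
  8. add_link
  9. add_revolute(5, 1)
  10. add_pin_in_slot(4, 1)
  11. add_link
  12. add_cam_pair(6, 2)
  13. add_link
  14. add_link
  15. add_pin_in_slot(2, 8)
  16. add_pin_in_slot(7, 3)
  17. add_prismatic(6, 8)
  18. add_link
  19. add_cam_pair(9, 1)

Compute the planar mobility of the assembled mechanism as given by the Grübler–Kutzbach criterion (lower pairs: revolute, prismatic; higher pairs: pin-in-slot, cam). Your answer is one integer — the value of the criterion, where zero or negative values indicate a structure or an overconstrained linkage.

M = 15

ground; <1,0,0>
#1 <2,0,0>
PS:0↔1 J2 <2,0,1>
#2 <3,0,1>
#3 <4,0,1>
PS:2↔0 J2 <4,0,2>
C:3↔1 J2 <4,0,3>
#4 <5,0,3>
#5 <6,0,3>
R:5↔1 J1 <6,1,3>
PS:4↔1 J2 <6,1,4>
#6 <7,1,4>
C:6↔2 J2 <7,1,5>
#7 <8,1,5>
#8 <9,1,5>
PS:2↔8 J2 <9,1,6>
PS:7↔3 J2 <9,1,7>
P:6↔8 J1 <9,2,7>
#9 <10,2,7>
C:9↔1 J2 <10,2,8>
3×9 − 2×2 − 1×8 = 15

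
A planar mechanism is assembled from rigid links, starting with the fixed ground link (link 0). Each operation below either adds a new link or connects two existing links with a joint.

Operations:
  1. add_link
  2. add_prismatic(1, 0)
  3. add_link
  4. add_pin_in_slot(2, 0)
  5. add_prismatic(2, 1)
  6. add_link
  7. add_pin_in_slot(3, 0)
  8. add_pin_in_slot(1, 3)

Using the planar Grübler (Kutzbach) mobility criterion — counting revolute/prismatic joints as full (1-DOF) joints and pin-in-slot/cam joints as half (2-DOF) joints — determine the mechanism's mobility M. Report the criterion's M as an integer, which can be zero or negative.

M = 2

[1;0;0] (link 0 is ground)
L+ [2;0;0]
P(1,0)∈J1 [2;1;0]
L+ [3;1;0]
PS(2,0)∈J2 [3;1;1]
P(2,1)∈J1 [3;2;1]
L+ [4;2;1]
PS(3,0)∈J2 [4;2;2]
PS(1,3)∈J2 [4;2;3]
mobility = 9 − 4 − 3 = 2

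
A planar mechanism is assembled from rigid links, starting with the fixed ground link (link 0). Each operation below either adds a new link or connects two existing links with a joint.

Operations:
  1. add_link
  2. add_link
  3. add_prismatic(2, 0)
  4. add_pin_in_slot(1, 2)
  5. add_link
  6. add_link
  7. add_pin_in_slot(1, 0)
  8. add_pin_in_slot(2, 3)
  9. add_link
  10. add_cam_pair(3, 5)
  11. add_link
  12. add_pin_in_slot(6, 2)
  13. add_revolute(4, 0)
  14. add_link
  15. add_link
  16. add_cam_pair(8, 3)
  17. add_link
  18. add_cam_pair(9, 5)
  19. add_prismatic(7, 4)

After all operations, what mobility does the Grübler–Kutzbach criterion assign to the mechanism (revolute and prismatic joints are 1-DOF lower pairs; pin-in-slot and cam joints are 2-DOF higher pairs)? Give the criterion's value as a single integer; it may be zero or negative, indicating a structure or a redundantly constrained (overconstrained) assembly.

link 0 = ground. State L|J1|J2 = 1|0|0
+link1  2|0|0
+link2  3|0|0
P(2,0) f=1→J1  3|1|0
PS(1,2) f=2→J2  3|1|1
+link3  4|1|1
+link4  5|1|1
PS(1,0) f=2→J2  5|1|2
PS(2,3) f=2→J2  5|1|3
+link5  6|1|3
C(3,5) f=2→J2  6|1|4
+link6  7|1|4
PS(6,2) f=2→J2  7|1|5
R(4,0) f=1→J1  7|2|5
+link7  8|2|5
+link8  9|2|5
C(8,3) f=2→J2  9|2|6
+link9  10|2|6
C(9,5) f=2→J2  10|2|7
P(7,4) f=1→J1  10|3|7
M = 3(10−1)−2·3−7 = 27−6−7 = 14

M = 14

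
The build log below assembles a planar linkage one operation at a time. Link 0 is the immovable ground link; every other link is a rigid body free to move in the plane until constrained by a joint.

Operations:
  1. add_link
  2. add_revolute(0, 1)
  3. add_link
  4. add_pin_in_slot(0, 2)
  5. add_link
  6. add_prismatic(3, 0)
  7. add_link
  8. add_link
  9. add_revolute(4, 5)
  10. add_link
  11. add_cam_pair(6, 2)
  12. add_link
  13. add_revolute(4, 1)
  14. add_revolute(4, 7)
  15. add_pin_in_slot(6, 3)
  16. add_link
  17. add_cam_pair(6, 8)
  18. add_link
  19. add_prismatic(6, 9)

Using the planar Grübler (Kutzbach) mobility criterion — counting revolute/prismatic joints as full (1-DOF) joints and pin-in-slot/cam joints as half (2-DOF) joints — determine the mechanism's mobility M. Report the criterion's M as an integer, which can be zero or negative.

(L,J1,J2)=(1,0,0); link0 fixed
link1: (2,0,0)
R 0-1 [J1]: (2,1,0)
link2: (3,1,0)
PS 0-2 [J2]: (3,1,1)
link3: (4,1,1)
P 3-0 [J1]: (4,2,1)
link4: (5,2,1)
link5: (6,2,1)
R 4-5 [J1]: (6,3,1)
link6: (7,3,1)
C 6-2 [J2]: (7,3,2)
link7: (8,3,2)
R 4-1 [J1]: (8,4,2)
R 4-7 [J1]: (8,5,2)
PS 6-3 [J2]: (8,5,3)
link8: (9,5,3)
C 6-8 [J2]: (9,5,4)
link9: (10,5,4)
P 6-9 [J1]: (10,6,4)
Grübler: 3·9 − 2·6 − 4 = 11

M = 11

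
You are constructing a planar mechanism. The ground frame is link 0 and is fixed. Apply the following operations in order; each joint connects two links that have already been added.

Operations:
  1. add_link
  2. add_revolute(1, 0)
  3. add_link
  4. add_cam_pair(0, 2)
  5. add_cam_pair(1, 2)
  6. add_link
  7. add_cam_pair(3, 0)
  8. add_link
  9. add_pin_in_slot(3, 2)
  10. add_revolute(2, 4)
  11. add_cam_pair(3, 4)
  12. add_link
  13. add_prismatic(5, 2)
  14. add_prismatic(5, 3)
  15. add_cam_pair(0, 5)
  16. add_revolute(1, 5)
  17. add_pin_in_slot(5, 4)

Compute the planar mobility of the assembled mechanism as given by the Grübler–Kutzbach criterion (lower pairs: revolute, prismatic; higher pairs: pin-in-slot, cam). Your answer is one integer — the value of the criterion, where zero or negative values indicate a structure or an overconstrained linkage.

M = -2

L=1 J1=0 J2=0
add link → L=2 J1=0 J2=0
R@1,0 dof=1 J1 → L=2 J1=1 J2=0
add link → L=3 J1=1 J2=0
C@0,2 dof=2 J2 → L=3 J1=1 J2=1
C@1,2 dof=2 J2 → L=3 J1=1 J2=2
add link → L=4 J1=1 J2=2
C@3,0 dof=2 J2 → L=4 J1=1 J2=3
add link → L=5 J1=1 J2=3
PS@3,2 dof=2 J2 → L=5 J1=1 J2=4
R@2,4 dof=1 J1 → L=5 J1=2 J2=4
C@3,4 dof=2 J2 → L=5 J1=2 J2=5
add link → L=6 J1=2 J2=5
P@5,2 dof=1 J1 → L=6 J1=3 J2=5
P@5,3 dof=1 J1 → L=6 J1=4 J2=5
C@0,5 dof=2 J2 → L=6 J1=4 J2=6
R@1,5 dof=1 J1 → L=6 J1=5 J2=6
PS@5,4 dof=2 J2 → L=6 J1=5 J2=7
M=3(L−1)−2J1−J2=3·5−2·5−7=-2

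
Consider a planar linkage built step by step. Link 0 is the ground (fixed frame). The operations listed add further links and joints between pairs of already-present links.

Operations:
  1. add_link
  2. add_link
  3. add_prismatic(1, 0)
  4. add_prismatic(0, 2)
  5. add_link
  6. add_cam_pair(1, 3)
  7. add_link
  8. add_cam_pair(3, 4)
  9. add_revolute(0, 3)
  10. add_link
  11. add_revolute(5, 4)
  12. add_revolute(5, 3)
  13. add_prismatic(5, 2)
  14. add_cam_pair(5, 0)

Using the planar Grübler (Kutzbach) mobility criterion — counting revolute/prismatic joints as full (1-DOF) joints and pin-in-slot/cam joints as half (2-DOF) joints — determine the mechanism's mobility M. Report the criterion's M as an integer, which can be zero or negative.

(L,J1,J2)=(1,0,0); link0 fixed
link1: (2,0,0)
link2: (3,0,0)
P 1-0 [J1]: (3,1,0)
P 0-2 [J1]: (3,2,0)
link3: (4,2,0)
C 1-3 [J2]: (4,2,1)
link4: (5,2,1)
C 3-4 [J2]: (5,2,2)
R 0-3 [J1]: (5,3,2)
link5: (6,3,2)
R 5-4 [J1]: (6,4,2)
R 5-3 [J1]: (6,5,2)
P 5-2 [J1]: (6,6,2)
C 5-0 [J2]: (6,6,3)
Grübler: 3·5 − 2·6 − 3 = 0

M = 0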